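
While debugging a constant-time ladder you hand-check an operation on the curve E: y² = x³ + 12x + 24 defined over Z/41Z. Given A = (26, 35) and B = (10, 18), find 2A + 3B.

First 2A:
Repeated addition: build up to 2A.
2A: tangent at (26, 35): λ = (3·26² + 12)/(2·35) ≡ 31/29. 29⁻¹ ≡ 17 (mod 41), so λ ≡ 31·17 ≡ 35.
  x = λ² - 26 - 26 = 1225 - 52 ≡ 25; y = λ·(26 - 25) - 35 ≡ 0. → (25, 0)
2A = (25, 0).
Next 3B:
Repeated addition: build up to 3B.
2B: tangent at (10, 18): λ = (3·10² + 12)/(2·18) ≡ 25/36. 36⁻¹ ≡ 8 (mod 41) since 36·8 = 288 ≡ 1, so λ ≡ 25·8 ≡ 36.
  x = λ² - 10 - 10 = 1296 - 20 ≡ 5; y = λ·(10 - 5) - 18 ≡ 39. → (5, 39)
3B: (5, 39) + (10, 18). λ = (18 - 39)/(10 - 5) ≡ 20/5 mod 41. 5⁻¹ ≡ 33 (mod 41), so λ ≡ 4.
  x = λ² - 5 - 10 = 16 - 15 ≡ 1; y = λ·(5 - 1) - 39 ≡ 18. → (1, 18)
3B = (1, 18).
Finally 2A + 3B:
(25, 0) + (1, 18). λ = (18 - 0)/(1 - 25) ≡ 18/17 mod 41. 17⁻¹ ≡ 29 (mod 41), so λ ≡ 30.
  x = λ² - 25 - 1 = 900 - 26 ≡ 13; y = λ·(25 - 13) - 0 ≡ 32. → (13, 32)

(13, 32)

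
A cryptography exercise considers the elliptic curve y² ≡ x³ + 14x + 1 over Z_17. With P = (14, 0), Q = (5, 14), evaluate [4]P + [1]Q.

First 4P:
Repeated addition: build up to 4P.
2P: (14, 0) + (14, 0): same x and y₁ ≡ -y₂, so the sum is 𝒪.
3P: 𝒪 + (14, 0) = (14, 0) (identity).
4P: (14, 0) + (14, 0): same x and y₁ ≡ -y₂, so the sum is 𝒪.
4P = 𝒪.
Finally 4P + Q:
𝒪 + (5, 14) = (5, 14) (identity).

(5, 14)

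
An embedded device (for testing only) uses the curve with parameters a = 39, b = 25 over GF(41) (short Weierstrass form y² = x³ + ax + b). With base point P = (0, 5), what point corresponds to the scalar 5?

(38, 39)

Repeated addition: build up to 5P.
2P: tangent at (0, 5): λ = (3·0² + 39)/(2·5) ≡ 39/10. 10⁻¹ ≡ 37 (mod 41), so λ ≡ 39·37 ≡ 8.
  x = λ² - 0 - 0 = 64 - 0 ≡ 23; y = λ·(0 - 23) - 5 ≡ 16. → (23, 16)
3P: (23, 16) + (0, 5). λ = (5 - 16)/(0 - 23) ≡ 30/18 mod 41. 18⁻¹ ≡ 16 (mod 41) since 18·16 = 288 ≡ 1, so λ ≡ 29.
  x = λ² - 23 - 0 = 841 - 23 ≡ 39; y = λ·(23 - 39) - 16 ≡ 12. → (39, 12)
4P: (39, 12) + (0, 5). λ = (5 - 12)/(0 - 39) ≡ 34/2 mod 41. 2⁻¹ ≡ 21 (mod 41), so λ ≡ 17.
  x = λ² - 39 - 0 = 289 - 39 ≡ 4; y = λ·(39 - 4) - 12 ≡ 9. → (4, 9)
5P: (4, 9) + (0, 5). λ = (5 - 9)/(0 - 4) ≡ 37/37 mod 41. 37⁻¹ ≡ 10 (mod 41) since 37·10 = 370 ≡ 1, so λ ≡ 1.
  x = λ² - 4 - 0 = 1 - 4 ≡ 38; y = λ·(4 - 38) - 9 ≡ 39. → (38, 39)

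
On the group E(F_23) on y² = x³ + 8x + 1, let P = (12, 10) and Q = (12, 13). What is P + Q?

The two points share x = 12 and their y-coordinates satisfy 10 + 13 ≡ 0 (mod 23), so they are inverses. Their sum is ∞.

O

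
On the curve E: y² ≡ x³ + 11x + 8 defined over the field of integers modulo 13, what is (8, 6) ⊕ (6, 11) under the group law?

(8, 6) + (6, 11). λ = (11 - 6)/(6 - 8) ≡ 5/11 mod 13. 11⁻¹ ≡ 6 (mod 13) since 11·6 = 66 ≡ 1, so λ ≡ 4.
  x = λ² - 8 - 6 = 16 - 14 ≡ 2; y = λ·(8 - 2) - 6 ≡ 5. → (2, 5)

(2, 5)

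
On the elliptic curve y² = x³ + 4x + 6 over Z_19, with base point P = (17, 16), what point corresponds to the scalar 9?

(16, 9)

Double-and-add on 9 = (1001)₂. Start with P = (17, 16) for the leading 1-bit.
double: tangent at (17, 16): λ = (3·17² + 4)/(2·16) ≡ 16/13. 13⁻¹ ≡ 3 (mod 19), so λ ≡ 16·3 ≡ 10.
  x = λ² - 17 - 17 = 100 - 34 ≡ 9; y = λ·(17 - 9) - 16 ≡ 7. → (9, 7)
double: tangent at (9, 7): λ = (3·9² + 4)/(2·7) ≡ 0/14. 14⁻¹ ≡ 15 (mod 19), so λ ≡ 0·15 ≡ 0.
  x = λ² - 9 - 9 = 0 - 18 ≡ 1; y = λ·(9 - 1) - 7 ≡ 12. → (1, 12)
double: tangent at (1, 12): λ = (3·1² + 4)/(2·12) ≡ 7/5. 5⁻¹ ≡ 4 (mod 19) since 5·4 = 20 ≡ 1, so λ ≡ 7·4 ≡ 9.
  x = λ² - 1 - 1 = 81 - 2 ≡ 3; y = λ·(1 - 3) - 12 ≡ 8. → (3, 8)
add P: (3, 8) + (17, 16). λ = (16 - 8)/(17 - 3) ≡ 8/14 mod 19. 14⁻¹ ≡ 15 (mod 19), so λ ≡ 6.
  x = λ² - 3 - 17 = 36 - 20 ≡ 16; y = λ·(3 - 16) - 8 ≡ 9. → (16, 9)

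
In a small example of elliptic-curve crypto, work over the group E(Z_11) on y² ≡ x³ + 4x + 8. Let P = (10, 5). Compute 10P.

O

Double-and-add on 10 = (1010)₂. Start with P = (10, 5) for the leading 1-bit.
double: tangent at (10, 5): λ = (3·10² + 4)/(2·5) ≡ 7/10. 10⁻¹ ≡ 10 (mod 11), so λ ≡ 7·10 ≡ 4.
  x = λ² - 10 - 10 = 16 - 20 ≡ 7; y = λ·(10 - 7) - 5 ≡ 7. → (7, 7)
double: tangent at (7, 7): λ = (3·7² + 4)/(2·7) ≡ 8/3. 3⁻¹ ≡ 4 (mod 11) since 3·4 = 12 ≡ 1, so λ ≡ 8·4 ≡ 10.
  x = λ² - 7 - 7 = 100 - 14 ≡ 9; y = λ·(7 - 9) - 7 ≡ 6. → (9, 6)
add P: (9, 6) + (10, 5). λ = (5 - 6)/(10 - 9) ≡ 10/1 mod 11. 1⁻¹ ≡ 1 (mod 11), so λ ≡ 10.
  x = λ² - 9 - 10 = 100 - 19 ≡ 4; y = λ·(9 - 4) - 6 ≡ 0. → (4, 0)
double: (4, 0) + (4, 0): same x and y₁ ≡ -y₂, so the sum is the point at infinity.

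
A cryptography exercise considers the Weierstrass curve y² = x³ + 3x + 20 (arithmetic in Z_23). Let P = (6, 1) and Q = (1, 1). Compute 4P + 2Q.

First 4P:
Repeated addition: build up to 4P.
2P: tangent at (6, 1): λ = (3·6² + 3)/(2·1) ≡ 19/2. 2⁻¹ ≡ 12 (mod 23), so λ ≡ 19·12 ≡ 21.
  x = λ² - 6 - 6 = 441 - 12 ≡ 15; y = λ·(6 - 15) - 1 ≡ 17. → (15, 17)
3P: (15, 17) + (6, 1). λ = (1 - 17)/(6 - 15) ≡ 7/14 mod 23. 14⁻¹ ≡ 5 (mod 23), so λ ≡ 12.
  x = λ² - 15 - 6 = 144 - 21 ≡ 8; y = λ·(15 - 8) - 17 ≡ 21. → (8, 21)
4P: (8, 21) + (6, 1). λ = (1 - 21)/(6 - 8) ≡ 3/21 mod 23. 21⁻¹ ≡ 11 (mod 23) since 21·11 = 231 ≡ 1, so λ ≡ 10.
  x = λ² - 8 - 6 = 100 - 14 ≡ 17; y = λ·(8 - 17) - 21 ≡ 4. → (17, 4)
4P = (17, 4).
Next 2Q:
Repeated addition: build up to 2Q.
2Q: tangent at (1, 1): λ = (3·1² + 3)/(2·1) ≡ 6/2. 2⁻¹ ≡ 12 (mod 23) since 2·12 = 24 ≡ 1, so λ ≡ 6·12 ≡ 3.
  x = λ² - 1 - 1 = 9 - 2 ≡ 7; y = λ·(1 - 7) - 1 ≡ 4. → (7, 4)
2Q = (7, 4).
Finally 4P + 2Q:
(17, 4) + (7, 4). λ = (4 - 4)/(7 - 17) ≡ 0/13 mod 23. 13⁻¹ ≡ 16 (mod 23) since 13·16 = 208 ≡ 1, so λ ≡ 0.
  x = λ² - 17 - 7 = 0 - 24 ≡ 22; y = λ·(17 - 22) - 4 ≡ 19. → (22, 19)

(22, 19)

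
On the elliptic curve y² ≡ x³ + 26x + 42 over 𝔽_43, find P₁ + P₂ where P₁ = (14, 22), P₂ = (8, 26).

(31, 18)

(14, 22) + (8, 26). λ = (26 - 22)/(8 - 14) ≡ 4/37 mod 43. 37⁻¹ ≡ 7 (mod 43), so λ ≡ 28.
  x = λ² - 14 - 8 = 784 - 22 ≡ 31; y = λ·(14 - 31) - 22 ≡ 18. → (31, 18)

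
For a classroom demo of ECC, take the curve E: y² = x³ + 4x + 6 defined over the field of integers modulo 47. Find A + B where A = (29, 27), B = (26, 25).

(29, 27) + (26, 25). λ = (25 - 27)/(26 - 29) ≡ 45/44 mod 47. 44⁻¹ ≡ 31 (mod 47) since 44·31 = 1364 ≡ 1, so λ ≡ 32.
  x = λ² - 29 - 26 = 1024 - 55 ≡ 29; y = λ·(29 - 29) - 27 ≡ 20. → (29, 20)

(29, 20)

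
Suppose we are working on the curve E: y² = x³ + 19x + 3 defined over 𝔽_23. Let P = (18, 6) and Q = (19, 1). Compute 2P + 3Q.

(2, 7)

First 2P:
Repeated addition: build up to 2P.
2P: tangent at (18, 6): λ = (3·18² + 19)/(2·6) ≡ 2/12. 12⁻¹ ≡ 2 (mod 23) since 12·2 = 24 ≡ 1, so λ ≡ 2·2 ≡ 4.
  x = λ² - 18 - 18 = 16 - 36 ≡ 3; y = λ·(18 - 3) - 6 ≡ 8. → (3, 8)
2P = (3, 8).
Next 3Q:
Repeated addition: build up to 3Q.
2Q: tangent at (19, 1): λ = (3·19² + 19)/(2·1) ≡ 21/2. 2⁻¹ ≡ 12 (mod 23), so λ ≡ 21·12 ≡ 22.
  x = λ² - 19 - 19 = 484 - 38 ≡ 9; y = λ·(19 - 9) - 1 ≡ 12. → (9, 12)
3Q: (9, 12) + (19, 1). λ = (1 - 12)/(19 - 9) ≡ 12/10 mod 23. 10⁻¹ ≡ 7 (mod 23) since 10·7 = 70 ≡ 1, so λ ≡ 15.
  x = λ² - 9 - 19 = 225 - 28 ≡ 13; y = λ·(9 - 13) - 12 ≡ 20. → (13, 20)
3Q = (13, 20).
Finally 2P + 3Q:
(3, 8) + (13, 20). λ = (20 - 8)/(13 - 3) ≡ 12/10 mod 23. 10⁻¹ ≡ 7 (mod 23) since 10·7 = 70 ≡ 1, so λ ≡ 15.
  x = λ² - 3 - 13 = 225 - 16 ≡ 2; y = λ·(3 - 2) - 8 ≡ 7. → (2, 7)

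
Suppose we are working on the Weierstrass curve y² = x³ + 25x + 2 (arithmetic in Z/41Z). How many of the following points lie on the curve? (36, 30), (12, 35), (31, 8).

2

(36, 30): 30² ≡ 39, rhs ≡ 39 → on.
(12, 35): 35² ≡ 36, rhs ≡ 21 → off.
(31, 8): 8² ≡ 23, rhs ≡ 23 → on.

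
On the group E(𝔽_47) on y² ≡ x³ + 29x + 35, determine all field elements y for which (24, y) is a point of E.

x³ + 29x + 35 = 14555 ≡ 32 (mod 47).
Square roots of 32 mod 47: 19 and 28 (since 19² = 361 ≡ 32).

19, 28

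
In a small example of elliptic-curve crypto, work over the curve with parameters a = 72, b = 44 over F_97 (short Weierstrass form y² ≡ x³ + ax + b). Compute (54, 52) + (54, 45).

The two points share x = 54 and their y-coordinates satisfy 52 + 45 ≡ 0 (mod 97), so they are inverses. Their sum is 𝒪.

O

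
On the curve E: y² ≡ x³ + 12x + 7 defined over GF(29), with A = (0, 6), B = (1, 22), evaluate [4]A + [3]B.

First 4A:
Double-and-add on 4 = (100)₂. Start with A = (0, 6) for the leading 1-bit.
double: tangent at (0, 6): λ = (3·0² + 12)/(2·6) ≡ 12/12. 12⁻¹ ≡ 17 (mod 29) since 12·17 = 204 ≡ 1, so λ ≡ 12·17 ≡ 1.
  x = λ² - 0 - 0 = 1 - 0 ≡ 1; y = λ·(0 - 1) - 6 ≡ 22. → (1, 22)
double: tangent at (1, 22): λ = (3·1² + 12)/(2·22) ≡ 15/15. 15⁻¹ ≡ 2 (mod 29), so λ ≡ 15·2 ≡ 1.
  x = λ² - 1 - 1 = 1 - 2 ≡ 28; y = λ·(1 - 28) - 22 ≡ 9. → (28, 9)
4A = (28, 9).
Next 3B:
Repeated addition: build up to 3B.
2B: tangent at (1, 22): λ = (3·1² + 12)/(2·22) ≡ 15/15. 15⁻¹ ≡ 2 (mod 29), so λ ≡ 15·2 ≡ 1.
  x = λ² - 1 - 1 = 1 - 2 ≡ 28; y = λ·(1 - 28) - 22 ≡ 9. → (28, 9)
3B: (28, 9) + (1, 22). λ = (22 - 9)/(1 - 28) ≡ 13/2 mod 29. 2⁻¹ ≡ 15 (mod 29), so λ ≡ 21.
  x = λ² - 28 - 1 = 441 - 29 ≡ 6; y = λ·(28 - 6) - 9 ≡ 18. → (6, 18)
3B = (6, 18).
Finally 4A + 3B:
(28, 9) + (6, 18). λ = (18 - 9)/(6 - 28) ≡ 9/7 mod 29. 7⁻¹ ≡ 25 (mod 29) since 7·25 = 175 ≡ 1, so λ ≡ 22.
  x = λ² - 28 - 6 = 484 - 34 ≡ 15; y = λ·(28 - 15) - 9 ≡ 16. → (15, 16)

(15, 16)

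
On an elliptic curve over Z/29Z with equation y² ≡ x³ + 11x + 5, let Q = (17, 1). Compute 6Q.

Repeated addition: build up to 6Q.
2Q: tangent at (17, 1): λ = (3·17² + 11)/(2·1) ≡ 8/2. 2⁻¹ ≡ 15 (mod 29), so λ ≡ 8·15 ≡ 4.
  x = λ² - 17 - 17 = 16 - 34 ≡ 11; y = λ·(17 - 11) - 1 ≡ 23. → (11, 23)
3Q: (11, 23) + (17, 1). λ = (1 - 23)/(17 - 11) ≡ 7/6 mod 29. 6⁻¹ ≡ 5 (mod 29), so λ ≡ 6.
  x = λ² - 11 - 17 = 36 - 28 ≡ 8; y = λ·(11 - 8) - 23 ≡ 24. → (8, 24)
4Q: (8, 24) + (17, 1). λ = (1 - 24)/(17 - 8) ≡ 6/9 mod 29. 9⁻¹ ≡ 13 (mod 29), so λ ≡ 20.
  x = λ² - 8 - 17 = 400 - 25 ≡ 27; y = λ·(8 - 27) - 24 ≡ 2. → (27, 2)
5Q: (27, 2) + (17, 1). λ = (1 - 2)/(17 - 27) ≡ 28/19 mod 29. 19⁻¹ ≡ 26 (mod 29), so λ ≡ 3.
  x = λ² - 27 - 17 = 9 - 44 ≡ 23; y = λ·(27 - 23) - 2 ≡ 10. → (23, 10)
6Q: (23, 10) + (17, 1). λ = (1 - 10)/(17 - 23) ≡ 20/23 mod 29. 23⁻¹ ≡ 24 (mod 29), so λ ≡ 16.
  x = λ² - 23 - 17 = 256 - 40 ≡ 13; y = λ·(23 - 13) - 10 ≡ 5. → (13, 5)

(13, 5)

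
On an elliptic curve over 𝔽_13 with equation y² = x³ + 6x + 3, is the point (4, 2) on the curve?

no

y² = 2² ≡ 4; x³ + 6x + 3 = 91 ≡ 0 (mod 13). 4 ≠ 0.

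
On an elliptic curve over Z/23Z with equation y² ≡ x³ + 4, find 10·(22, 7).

(20, 0)

Write G = (22, 7).
Repeated addition: build up to 10G.
2G: tangent at (22, 7): λ = (3·22² + 0)/(2·7) ≡ 3/14. 14⁻¹ ≡ 5 (mod 23) since 14·5 = 70 ≡ 1, so λ ≡ 3·5 ≡ 15.
  x = λ² - 22 - 22 = 225 - 44 ≡ 20; y = λ·(22 - 20) - 7 ≡ 0. → (20, 0)
3G: (20, 0) + (22, 7). λ = (7 - 0)/(22 - 20) ≡ 7/2 mod 23. 2⁻¹ ≡ 12 (mod 23) since 2·12 = 24 ≡ 1, so λ ≡ 15.
  x = λ² - 20 - 22 = 225 - 42 ≡ 22; y = λ·(20 - 22) - 0 ≡ 16. → (22, 16)
4G: (22, 16) + (22, 7): same x and y₁ ≡ -y₂, so the sum is the point at infinity.
5G: the point at infinity + (22, 7) = (22, 7) (identity).
6G: tangent at (22, 7): λ = (3·22² + 0)/(2·7) ≡ 3/14. 14⁻¹ ≡ 5 (mod 23), so λ ≡ 3·5 ≡ 15.
  x = λ² - 22 - 22 = 225 - 44 ≡ 20; y = λ·(22 - 20) - 7 ≡ 0. → (20, 0)
7G: (20, 0) + (22, 7). λ = (7 - 0)/(22 - 20) ≡ 7/2 mod 23. 2⁻¹ ≡ 12 (mod 23), so λ ≡ 15.
  x = λ² - 20 - 22 = 225 - 42 ≡ 22; y = λ·(20 - 22) - 0 ≡ 16. → (22, 16)
8G: (22, 16) + (22, 7): same x and y₁ ≡ -y₂, so the sum is the point at infinity.
9G: the point at infinity + (22, 7) = (22, 7) (identity).
10G: tangent at (22, 7): λ = (3·22² + 0)/(2·7) ≡ 3/14. 14⁻¹ ≡ 5 (mod 23) since 14·5 = 70 ≡ 1, so λ ≡ 3·5 ≡ 15.
  x = λ² - 22 - 22 = 225 - 44 ≡ 20; y = λ·(22 - 20) - 7 ≡ 0. → (20, 0)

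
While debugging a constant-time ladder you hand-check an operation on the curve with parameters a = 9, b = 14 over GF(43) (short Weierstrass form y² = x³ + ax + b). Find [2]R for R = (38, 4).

(2, 30)

tangent at (38, 4): λ = (3·38² + 9)/(2·4) ≡ 41/8. 8⁻¹ ≡ 27 (mod 43), so λ ≡ 41·27 ≡ 32.
  x = λ² - 38 - 38 = 1024 - 76 ≡ 2; y = λ·(38 - 2) - 4 ≡ 30. → (2, 30)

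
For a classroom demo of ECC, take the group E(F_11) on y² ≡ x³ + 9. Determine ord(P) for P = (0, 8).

2P: tangent at (0, 8): λ = (3·0² + 0)/(2·8) ≡ 0/5. 5⁻¹ ≡ 9 (mod 11) since 5·9 = 45 ≡ 1, so λ ≡ 0·9 ≡ 0.
  x = λ² - 0 - 0 = 0 - 0 ≡ 0; y = λ·(0 - 0) - 8 ≡ 3. → (0, 3)
3P: (0, 3) + (0, 8): same x and y₁ ≡ -y₂, so the sum is the point at infinity.
3P = the point at infinity, so the order is 3.

3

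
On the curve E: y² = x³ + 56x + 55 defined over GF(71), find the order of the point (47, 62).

2P: tangent at (47, 62): λ = (3·47² + 56)/(2·62) ≡ 9/53. 53⁻¹ ≡ 67 (mod 71), so λ ≡ 9·67 ≡ 35.
  x = λ² - 47 - 47 = 1225 - 94 ≡ 66; y = λ·(47 - 66) - 62 ≡ 54. → (66, 54)
3P: (66, 54) + (47, 62). λ = (62 - 54)/(47 - 66) ≡ 8/52 mod 71. 52⁻¹ ≡ 56 (mod 71), so λ ≡ 22.
  x = λ² - 66 - 47 = 484 - 113 ≡ 16; y = λ·(66 - 16) - 54 ≡ 52. → (16, 52)
4P: (16, 52) + (47, 62). λ = (62 - 52)/(47 - 16) ≡ 10/31 mod 71. 31⁻¹ ≡ 55 (mod 71), so λ ≡ 53.
  x = λ² - 16 - 47 = 2809 - 63 ≡ 48; y = λ·(16 - 48) - 52 ≡ 27. → (48, 27)
5P: (48, 27) + (47, 62). λ = (62 - 27)/(47 - 48) ≡ 35/70 mod 71. 70⁻¹ ≡ 70 (mod 71), so λ ≡ 36.
  x = λ² - 48 - 47 = 1296 - 95 ≡ 65; y = λ·(48 - 65) - 27 ≡ 0. → (65, 0)
6P: (65, 0) + (47, 62). λ = (62 - 0)/(47 - 65) ≡ 62/53 mod 71. 53⁻¹ ≡ 67 (mod 71), so λ ≡ 36.
  x = λ² - 65 - 47 = 1296 - 112 ≡ 48; y = λ·(65 - 48) - 0 ≡ 44. → (48, 44)
7P: (48, 44) + (47, 62). λ = (62 - 44)/(47 - 48) ≡ 18/70 mod 71. 70⁻¹ ≡ 70 (mod 71), so λ ≡ 53.
  x = λ² - 48 - 47 = 2809 - 95 ≡ 16; y = λ·(48 - 16) - 44 ≡ 19. → (16, 19)
8P: (16, 19) + (47, 62). λ = (62 - 19)/(47 - 16) ≡ 43/31 mod 71. 31⁻¹ ≡ 55 (mod 71), so λ ≡ 22.
  x = λ² - 16 - 47 = 484 - 63 ≡ 66; y = λ·(16 - 66) - 19 ≡ 17. → (66, 17)
9P: (66, 17) + (47, 62). λ = (62 - 17)/(47 - 66) ≡ 45/52 mod 71. 52⁻¹ ≡ 56 (mod 71), so λ ≡ 35.
  x = λ² - 66 - 47 = 1225 - 113 ≡ 47; y = λ·(66 - 47) - 17 ≡ 9. → (47, 9)
10P: (47, 9) + (47, 62): same x and y₁ ≡ -y₂, so the sum is ∞.
10P = ∞, so the order is 10.

10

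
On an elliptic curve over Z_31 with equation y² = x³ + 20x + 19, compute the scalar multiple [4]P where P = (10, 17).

Repeated addition: build up to 4P.
2P: tangent at (10, 17): λ = (3·10² + 20)/(2·17) ≡ 10/3. 3⁻¹ ≡ 21 (mod 31) since 3·21 = 63 ≡ 1, so λ ≡ 10·21 ≡ 24.
  x = λ² - 10 - 10 = 576 - 20 ≡ 29; y = λ·(10 - 29) - 17 ≡ 23. → (29, 23)
3P: (29, 23) + (10, 17). λ = (17 - 23)/(10 - 29) ≡ 25/12 mod 31. 12⁻¹ ≡ 13 (mod 31), so λ ≡ 15.
  x = λ² - 29 - 10 = 225 - 39 ≡ 0; y = λ·(29 - 0) - 23 ≡ 9. → (0, 9)
4P: (0, 9) + (10, 17). λ = (17 - 9)/(10 - 0) ≡ 8/10 mod 31. 10⁻¹ ≡ 28 (mod 31), so λ ≡ 7.
  x = λ² - 0 - 10 = 49 - 10 ≡ 8; y = λ·(0 - 8) - 9 ≡ 28. → (8, 28)

(8, 28)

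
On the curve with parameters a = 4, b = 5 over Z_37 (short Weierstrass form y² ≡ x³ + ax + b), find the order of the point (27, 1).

4

2P: tangent at (27, 1): λ = (3·27² + 4)/(2·1) ≡ 8/2. 2⁻¹ ≡ 19 (mod 37), so λ ≡ 8·19 ≡ 4.
  x = λ² - 27 - 27 = 16 - 54 ≡ 36; y = λ·(27 - 36) - 1 ≡ 0. → (36, 0)
3P: (36, 0) + (27, 1). λ = (1 - 0)/(27 - 36) ≡ 1/28 mod 37. 28⁻¹ ≡ 4 (mod 37), so λ ≡ 4.
  x = λ² - 36 - 27 = 16 - 63 ≡ 27; y = λ·(36 - 27) - 0 ≡ 36. → (27, 36)
4P: (27, 36) + (27, 1): same x and y₁ ≡ -y₂, so the sum is O.
4P = O, so the order is 4.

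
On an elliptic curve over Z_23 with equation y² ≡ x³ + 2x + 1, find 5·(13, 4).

Write Q = (13, 4).
Repeated addition: build up to 5Q.
2Q: tangent at (13, 4): λ = (3·13² + 2)/(2·4) ≡ 3/8. 8⁻¹ ≡ 3 (mod 23), so λ ≡ 3·3 ≡ 9.
  x = λ² - 13 - 13 = 81 - 26 ≡ 9; y = λ·(13 - 9) - 4 ≡ 9. → (9, 9)
3Q: (9, 9) + (13, 4). λ = (4 - 9)/(13 - 9) ≡ 18/4 mod 23. 4⁻¹ ≡ 6 (mod 23) since 4·6 = 24 ≡ 1, so λ ≡ 16.
  x = λ² - 9 - 13 = 256 - 22 ≡ 4; y = λ·(9 - 4) - 9 ≡ 2. → (4, 2)
4Q: (4, 2) + (13, 4). λ = (4 - 2)/(13 - 4) ≡ 2/9 mod 23. 9⁻¹ ≡ 18 (mod 23), so λ ≡ 13.
  x = λ² - 4 - 13 = 169 - 17 ≡ 14; y = λ·(4 - 14) - 2 ≡ 6. → (14, 6)
5Q: (14, 6) + (13, 4). λ = (4 - 6)/(13 - 14) ≡ 21/22 mod 23. 22⁻¹ ≡ 22 (mod 23) since 22·22 = 484 ≡ 1, so λ ≡ 2.
  x = λ² - 14 - 13 = 4 - 27 ≡ 0; y = λ·(14 - 0) - 6 ≡ 22. → (0, 22)

(0, 22)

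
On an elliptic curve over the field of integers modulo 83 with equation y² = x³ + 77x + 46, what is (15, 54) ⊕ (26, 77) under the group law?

(15, 54) + (26, 77). λ = (77 - 54)/(26 - 15) ≡ 23/11 mod 83. 11⁻¹ ≡ 68 (mod 83), so λ ≡ 70.
  x = λ² - 15 - 26 = 4900 - 41 ≡ 45; y = λ·(15 - 45) - 54 ≡ 4. → (45, 4)

(45, 4)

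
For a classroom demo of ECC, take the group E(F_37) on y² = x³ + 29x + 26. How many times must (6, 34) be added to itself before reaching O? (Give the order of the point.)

2P: tangent at (6, 34): λ = (3·6² + 29)/(2·34) ≡ 26/31. 31⁻¹ ≡ 6 (mod 37), so λ ≡ 26·6 ≡ 8.
  x = λ² - 6 - 6 = 64 - 12 ≡ 15; y = λ·(6 - 15) - 34 ≡ 5. → (15, 5)
3P: (15, 5) + (6, 34). λ = (34 - 5)/(6 - 15) ≡ 29/28 mod 37. 28⁻¹ ≡ 4 (mod 37) since 28·4 = 112 ≡ 1, so λ ≡ 5.
  x = λ² - 15 - 6 = 25 - 21 ≡ 4; y = λ·(15 - 4) - 5 ≡ 13. → (4, 13)
4P: (4, 13) + (6, 34). λ = (34 - 13)/(6 - 4) ≡ 21/2 mod 37. 2⁻¹ ≡ 19 (mod 37), so λ ≡ 29.
  x = λ² - 4 - 6 = 841 - 10 ≡ 17; y = λ·(4 - 17) - 13 ≡ 17. → (17, 17)
5P: (17, 17) + (6, 34). λ = (34 - 17)/(6 - 17) ≡ 17/26 mod 37. 26⁻¹ ≡ 10 (mod 37), so λ ≡ 22.
  x = λ² - 17 - 6 = 484 - 23 ≡ 17; y = λ·(17 - 17) - 17 ≡ 20. → (17, 20)
6P: (17, 20) + (6, 34). λ = (34 - 20)/(6 - 17) ≡ 14/26 mod 37. 26⁻¹ ≡ 10 (mod 37) since 26·10 = 260 ≡ 1, so λ ≡ 29.
  x = λ² - 17 - 6 = 841 - 23 ≡ 4; y = λ·(17 - 4) - 20 ≡ 24. → (4, 24)
7P: (4, 24) + (6, 34). λ = (34 - 24)/(6 - 4) ≡ 10/2 mod 37. 2⁻¹ ≡ 19 (mod 37), so λ ≡ 5.
  x = λ² - 4 - 6 = 25 - 10 ≡ 15; y = λ·(4 - 15) - 24 ≡ 32. → (15, 32)
8P: (15, 32) + (6, 34). λ = (34 - 32)/(6 - 15) ≡ 2/28 mod 37. 28⁻¹ ≡ 4 (mod 37) since 28·4 = 112 ≡ 1, so λ ≡ 8.
  x = λ² - 15 - 6 = 64 - 21 ≡ 6; y = λ·(15 - 6) - 32 ≡ 3. → (6, 3)
9P: (6, 3) + (6, 34): same x and y₁ ≡ -y₂, so the sum is O.
9P = O, so the order is 9.

9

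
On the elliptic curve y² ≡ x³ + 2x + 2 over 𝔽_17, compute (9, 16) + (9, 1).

The two points share x = 9 and their y-coordinates satisfy 16 + 1 ≡ 0 (mod 17), so they are inverses. Their sum is ∞.

O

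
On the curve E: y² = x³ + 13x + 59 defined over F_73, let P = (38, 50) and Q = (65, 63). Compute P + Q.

(20, 56)

(38, 50) + (65, 63). λ = (63 - 50)/(65 - 38) ≡ 13/27 mod 73. 27⁻¹ ≡ 46 (mod 73), so λ ≡ 14.
  x = λ² - 38 - 65 = 196 - 103 ≡ 20; y = λ·(38 - 20) - 50 ≡ 56. → (20, 56)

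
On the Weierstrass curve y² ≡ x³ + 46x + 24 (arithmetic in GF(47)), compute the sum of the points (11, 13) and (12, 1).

(11, 13) + (12, 1). λ = (1 - 13)/(12 - 11) ≡ 35/1 mod 47. 1⁻¹ ≡ 1 (mod 47) since 1·1 = 1 ≡ 1, so λ ≡ 35.
  x = λ² - 11 - 12 = 1225 - 23 ≡ 27; y = λ·(11 - 27) - 13 ≡ 38. → (27, 38)

(27, 38)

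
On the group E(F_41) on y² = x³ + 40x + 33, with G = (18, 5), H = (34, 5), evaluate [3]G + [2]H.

First 3G:
Repeated addition: build up to 3G.
2G: tangent at (18, 5): λ = (3·18² + 40)/(2·5) ≡ 28/10. 10⁻¹ ≡ 37 (mod 41) since 10·37 = 370 ≡ 1, so λ ≡ 28·37 ≡ 11.
  x = λ² - 18 - 18 = 121 - 36 ≡ 3; y = λ·(18 - 3) - 5 ≡ 37. → (3, 37)
3G: (3, 37) + (18, 5). λ = (5 - 37)/(18 - 3) ≡ 9/15 mod 41. 15⁻¹ ≡ 11 (mod 41), so λ ≡ 17.
  x = λ² - 3 - 18 = 289 - 21 ≡ 22; y = λ·(3 - 22) - 37 ≡ 9. → (22, 9)
3G = (22, 9).
Next 2H:
Repeated addition: build up to 2H.
2H: tangent at (34, 5): λ = (3·34² + 40)/(2·5) ≡ 23/10. 10⁻¹ ≡ 37 (mod 41), so λ ≡ 23·37 ≡ 31.
  x = λ² - 34 - 34 = 961 - 68 ≡ 32; y = λ·(34 - 32) - 5 ≡ 16. → (32, 16)
2H = (32, 16).
Finally 3G + 2H:
(22, 9) + (32, 16). λ = (16 - 9)/(32 - 22) ≡ 7/10 mod 41. 10⁻¹ ≡ 37 (mod 41) since 10·37 = 370 ≡ 1, so λ ≡ 13.
  x = λ² - 22 - 32 = 169 - 54 ≡ 33; y = λ·(22 - 33) - 9 ≡ 12. → (33, 12)

(33, 12)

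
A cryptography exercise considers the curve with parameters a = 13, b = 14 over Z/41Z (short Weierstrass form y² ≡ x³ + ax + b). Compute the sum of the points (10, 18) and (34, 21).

(10, 18) + (34, 21). λ = (21 - 18)/(34 - 10) ≡ 3/24 mod 41. 24⁻¹ ≡ 12 (mod 41), so λ ≡ 36.
  x = λ² - 10 - 34 = 1296 - 44 ≡ 22; y = λ·(10 - 22) - 18 ≡ 1. → (22, 1)

(22, 1)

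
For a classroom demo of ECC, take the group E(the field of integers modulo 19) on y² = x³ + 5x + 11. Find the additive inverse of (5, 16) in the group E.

(5, 3)

-(5, 16) = (5, -16 mod 19) = (5, 3).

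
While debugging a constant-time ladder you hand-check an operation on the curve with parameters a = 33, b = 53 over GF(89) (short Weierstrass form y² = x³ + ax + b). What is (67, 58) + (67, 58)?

tangent at (67, 58): λ = (3·67² + 33)/(2·58) ≡ 61/27. 27⁻¹ ≡ 33 (mod 89), so λ ≡ 61·33 ≡ 55.
  x = λ² - 67 - 67 = 3025 - 134 ≡ 43; y = λ·(67 - 43) - 58 ≡ 16. → (43, 16)

(43, 16)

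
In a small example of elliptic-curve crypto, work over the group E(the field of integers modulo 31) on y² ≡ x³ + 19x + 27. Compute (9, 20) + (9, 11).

O

The two points share x = 9 and their y-coordinates satisfy 20 + 11 ≡ 0 (mod 31), so they are inverses. Their sum is 𝒪.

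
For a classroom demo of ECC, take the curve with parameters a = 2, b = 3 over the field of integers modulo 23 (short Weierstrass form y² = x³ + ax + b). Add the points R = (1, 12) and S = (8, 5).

(1, 12) + (8, 5). λ = (5 - 12)/(8 - 1) ≡ 16/7 mod 23. 7⁻¹ ≡ 10 (mod 23), so λ ≡ 22.
  x = λ² - 1 - 8 = 484 - 9 ≡ 15; y = λ·(1 - 15) - 12 ≡ 2. → (15, 2)

(15, 2)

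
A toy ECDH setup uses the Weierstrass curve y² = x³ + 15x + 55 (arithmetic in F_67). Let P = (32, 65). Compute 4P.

(55, 31)

Repeated addition: build up to 4P.
2P: tangent at (32, 65): λ = (3·32² + 15)/(2·65) ≡ 5/63. 63⁻¹ ≡ 50 (mod 67), so λ ≡ 5·50 ≡ 49.
  x = λ² - 32 - 32 = 2401 - 64 ≡ 59; y = λ·(32 - 59) - 65 ≡ 19. → (59, 19)
3P: (59, 19) + (32, 65). λ = (65 - 19)/(32 - 59) ≡ 46/40 mod 67. 40⁻¹ ≡ 62 (mod 67) since 40·62 = 2480 ≡ 1, so λ ≡ 38.
  x = λ² - 59 - 32 = 1444 - 91 ≡ 13; y = λ·(59 - 13) - 19 ≡ 54. → (13, 54)
4P: (13, 54) + (32, 65). λ = (65 - 54)/(32 - 13) ≡ 11/19 mod 67. 19⁻¹ ≡ 60 (mod 67), so λ ≡ 57.
  x = λ² - 13 - 32 = 3249 - 45 ≡ 55; y = λ·(13 - 55) - 54 ≡ 31. → (55, 31)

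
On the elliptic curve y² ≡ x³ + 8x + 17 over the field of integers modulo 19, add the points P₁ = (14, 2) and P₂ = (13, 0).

(15, 15)

(14, 2) + (13, 0). λ = (0 - 2)/(13 - 14) ≡ 17/18 mod 19. 18⁻¹ ≡ 18 (mod 19) since 18·18 = 324 ≡ 1, so λ ≡ 2.
  x = λ² - 14 - 13 = 4 - 27 ≡ 15; y = λ·(14 - 15) - 2 ≡ 15. → (15, 15)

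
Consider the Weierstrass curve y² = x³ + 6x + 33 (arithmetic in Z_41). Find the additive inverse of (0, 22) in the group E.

(0, 19)

-(0, 22) = (0, -22 mod 41) = (0, 19).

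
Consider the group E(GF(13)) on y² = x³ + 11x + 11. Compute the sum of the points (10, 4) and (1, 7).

(5, 3)

(10, 4) + (1, 7). λ = (7 - 4)/(1 - 10) ≡ 3/4 mod 13. 4⁻¹ ≡ 10 (mod 13), so λ ≡ 4.
  x = λ² - 10 - 1 = 16 - 11 ≡ 5; y = λ·(10 - 5) - 4 ≡ 3. → (5, 3)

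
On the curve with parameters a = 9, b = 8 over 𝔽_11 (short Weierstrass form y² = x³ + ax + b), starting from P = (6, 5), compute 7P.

Repeated addition: build up to 7P.
2P: tangent at (6, 5): λ = (3·6² + 9)/(2·5) ≡ 7/10. 10⁻¹ ≡ 10 (mod 11), so λ ≡ 7·10 ≡ 4.
  x = λ² - 6 - 6 = 16 - 12 ≡ 4; y = λ·(6 - 4) - 5 ≡ 3. → (4, 3)
3P: (4, 3) + (6, 5). λ = (5 - 3)/(6 - 4) ≡ 2/2 mod 11. 2⁻¹ ≡ 6 (mod 11), so λ ≡ 1.
  x = λ² - 4 - 6 = 1 - 10 ≡ 2; y = λ·(4 - 2) - 3 ≡ 10. → (2, 10)
4P: (2, 10) + (6, 5). λ = (5 - 10)/(6 - 2) ≡ 6/4 mod 11. 4⁻¹ ≡ 3 (mod 11) since 4·3 = 12 ≡ 1, so λ ≡ 7.
  x = λ² - 2 - 6 = 49 - 8 ≡ 8; y = λ·(2 - 8) - 10 ≡ 3. → (8, 3)
5P: (8, 3) + (6, 5). λ = (5 - 3)/(6 - 8) ≡ 2/9 mod 11. 9⁻¹ ≡ 5 (mod 11) since 9·5 = 45 ≡ 1, so λ ≡ 10.
  x = λ² - 8 - 6 = 100 - 14 ≡ 9; y = λ·(8 - 9) - 3 ≡ 9. → (9, 9)
6P: (9, 9) + (6, 5). λ = (5 - 9)/(6 - 9) ≡ 7/8 mod 11. 8⁻¹ ≡ 7 (mod 11), so λ ≡ 5.
  x = λ² - 9 - 6 = 25 - 15 ≡ 10; y = λ·(9 - 10) - 9 ≡ 8. → (10, 8)
7P: (10, 8) + (6, 5). λ = (5 - 8)/(6 - 10) ≡ 8/7 mod 11. 7⁻¹ ≡ 8 (mod 11), so λ ≡ 9.
  x = λ² - 10 - 6 = 81 - 16 ≡ 10; y = λ·(10 - 10) - 8 ≡ 3. → (10, 3)

(10, 3)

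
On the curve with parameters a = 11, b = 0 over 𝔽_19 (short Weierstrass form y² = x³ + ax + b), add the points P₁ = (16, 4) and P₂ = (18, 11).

(16, 4) + (18, 11). λ = (11 - 4)/(18 - 16) ≡ 7/2 mod 19. 2⁻¹ ≡ 10 (mod 19), so λ ≡ 13.
  x = λ² - 16 - 18 = 169 - 34 ≡ 2; y = λ·(16 - 2) - 4 ≡ 7. → (2, 7)

(2, 7)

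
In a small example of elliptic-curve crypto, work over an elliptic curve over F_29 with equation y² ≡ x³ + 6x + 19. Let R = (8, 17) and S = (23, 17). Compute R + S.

(27, 12)

(8, 17) + (23, 17). λ = (17 - 17)/(23 - 8) ≡ 0/15 mod 29. 15⁻¹ ≡ 2 (mod 29), so λ ≡ 0.
  x = λ² - 8 - 23 = 0 - 31 ≡ 27; y = λ·(8 - 27) - 17 ≡ 12. → (27, 12)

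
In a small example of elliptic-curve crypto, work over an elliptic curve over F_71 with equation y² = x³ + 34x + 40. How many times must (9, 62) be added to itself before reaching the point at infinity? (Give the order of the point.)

5

2P: tangent at (9, 62): λ = (3·9² + 34)/(2·62) ≡ 64/53. 53⁻¹ ≡ 67 (mod 71) since 53·67 = 3551 ≡ 1, so λ ≡ 64·67 ≡ 28.
  x = λ² - 9 - 9 = 784 - 18 ≡ 56; y = λ·(9 - 56) - 62 ≡ 42. → (56, 42)
3P: (56, 42) + (9, 62). λ = (62 - 42)/(9 - 56) ≡ 20/24 mod 71. 24⁻¹ ≡ 3 (mod 71), so λ ≡ 60.
  x = λ² - 56 - 9 = 3600 - 65 ≡ 56; y = λ·(56 - 56) - 42 ≡ 29. → (56, 29)
4P: (56, 29) + (9, 62). λ = (62 - 29)/(9 - 56) ≡ 33/24 mod 71. 24⁻¹ ≡ 3 (mod 71), so λ ≡ 28.
  x = λ² - 56 - 9 = 784 - 65 ≡ 9; y = λ·(56 - 9) - 29 ≡ 9. → (9, 9)
5P: (9, 9) + (9, 62): same x and y₁ ≡ -y₂, so the sum is the point at infinity.
5P = the point at infinity, so the order is 5.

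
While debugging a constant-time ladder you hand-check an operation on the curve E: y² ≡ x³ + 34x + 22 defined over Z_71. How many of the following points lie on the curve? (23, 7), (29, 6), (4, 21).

1

(23, 7): 7² ≡ 49, rhs ≡ 49 → on.
(29, 6): 6² ≡ 36, rhs ≡ 50 → off.
(4, 21): 21² ≡ 15, rhs ≡ 9 → off.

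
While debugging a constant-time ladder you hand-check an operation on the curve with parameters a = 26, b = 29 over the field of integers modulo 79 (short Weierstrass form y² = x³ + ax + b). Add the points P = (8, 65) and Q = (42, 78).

(8, 65) + (42, 78). λ = (78 - 65)/(42 - 8) ≡ 13/34 mod 79. 34⁻¹ ≡ 7 (mod 79) since 34·7 = 238 ≡ 1, so λ ≡ 12.
  x = λ² - 8 - 42 = 144 - 50 ≡ 15; y = λ·(8 - 15) - 65 ≡ 9. → (15, 9)

(15, 9)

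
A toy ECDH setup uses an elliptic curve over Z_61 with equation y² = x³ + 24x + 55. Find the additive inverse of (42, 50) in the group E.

(42, 11)

-(42, 50) = (42, -50 mod 61) = (42, 11).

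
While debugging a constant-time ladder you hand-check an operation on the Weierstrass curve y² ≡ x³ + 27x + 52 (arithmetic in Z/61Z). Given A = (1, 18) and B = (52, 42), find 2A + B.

First 2A:
Repeated addition: build up to 2A.
2A: tangent at (1, 18): λ = (3·1² + 27)/(2·18) ≡ 30/36. 36⁻¹ ≡ 39 (mod 61) since 36·39 = 1404 ≡ 1, so λ ≡ 30·39 ≡ 11.
  x = λ² - 1 - 1 = 121 - 2 ≡ 58; y = λ·(1 - 58) - 18 ≡ 26. → (58, 26)
2A = (58, 26).
Finally 2A + B:
(58, 26) + (52, 42). λ = (42 - 26)/(52 - 58) ≡ 16/55 mod 61. 55⁻¹ ≡ 10 (mod 61) since 55·10 = 550 ≡ 1, so λ ≡ 38.
  x = λ² - 58 - 52 = 1444 - 110 ≡ 53; y = λ·(58 - 53) - 26 ≡ 42. → (53, 42)

(53, 42)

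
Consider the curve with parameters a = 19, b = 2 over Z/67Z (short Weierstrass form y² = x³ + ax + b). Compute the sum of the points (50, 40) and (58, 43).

(50, 40) + (58, 43). λ = (43 - 40)/(58 - 50) ≡ 3/8 mod 67. 8⁻¹ ≡ 42 (mod 67), so λ ≡ 59.
  x = λ² - 50 - 58 = 3481 - 108 ≡ 23; y = λ·(50 - 23) - 40 ≡ 12. → (23, 12)

(23, 12)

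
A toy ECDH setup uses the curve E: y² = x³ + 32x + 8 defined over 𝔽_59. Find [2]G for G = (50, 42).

tangent at (50, 42): λ = (3·50² + 32)/(2·42) ≡ 39/25. 25⁻¹ ≡ 26 (mod 59), so λ ≡ 39·26 ≡ 11.
  x = λ² - 50 - 50 = 121 - 100 ≡ 21; y = λ·(50 - 21) - 42 ≡ 41. → (21, 41)

(21, 41)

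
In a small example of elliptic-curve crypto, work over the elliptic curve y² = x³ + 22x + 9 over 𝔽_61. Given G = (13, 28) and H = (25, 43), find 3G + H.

First 3G:
Repeated addition: build up to 3G.
2G: tangent at (13, 28): λ = (3·13² + 22)/(2·28) ≡ 41/56. 56⁻¹ ≡ 12 (mod 61), so λ ≡ 41·12 ≡ 4.
  x = λ² - 13 - 13 = 16 - 26 ≡ 51; y = λ·(13 - 51) - 28 ≡ 3. → (51, 3)
3G: (51, 3) + (13, 28). λ = (28 - 3)/(13 - 51) ≡ 25/23 mod 61. 23⁻¹ ≡ 8 (mod 61), so λ ≡ 17.
  x = λ² - 51 - 13 = 289 - 64 ≡ 42; y = λ·(51 - 42) - 3 ≡ 28. → (42, 28)
3G = (42, 28).
Finally 3G + H:
(42, 28) + (25, 43). λ = (43 - 28)/(25 - 42) ≡ 15/44 mod 61. 44⁻¹ ≡ 43 (mod 61) since 44·43 = 1892 ≡ 1, so λ ≡ 35.
  x = λ² - 42 - 25 = 1225 - 67 ≡ 60; y = λ·(42 - 60) - 28 ≡ 13. → (60, 13)

(60, 13)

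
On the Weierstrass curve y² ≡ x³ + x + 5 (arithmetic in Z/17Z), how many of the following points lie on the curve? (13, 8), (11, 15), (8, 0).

(13, 8): 8² ≡ 13, rhs ≡ 5 → off.
(11, 15): 15² ≡ 4, rhs ≡ 4 → on.
(8, 0): 0² ≡ 0, rhs ≡ 15 → off.

1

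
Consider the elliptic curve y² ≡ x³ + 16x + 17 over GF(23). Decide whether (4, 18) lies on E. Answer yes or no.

y² = 18² ≡ 2; x³ + 16x + 17 = 145 ≡ 7 (mod 23). 2 ≠ 7.

no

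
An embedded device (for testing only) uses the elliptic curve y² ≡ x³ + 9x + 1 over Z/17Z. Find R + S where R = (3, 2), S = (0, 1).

(16, 5)

(3, 2) + (0, 1). λ = (1 - 2)/(0 - 3) ≡ 16/14 mod 17. 14⁻¹ ≡ 11 (mod 17) since 14·11 = 154 ≡ 1, so λ ≡ 6.
  x = λ² - 3 - 0 = 36 - 3 ≡ 16; y = λ·(3 - 16) - 2 ≡ 5. → (16, 5)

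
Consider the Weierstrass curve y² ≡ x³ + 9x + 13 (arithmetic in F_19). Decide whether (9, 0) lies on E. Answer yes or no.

y² = 0² ≡ 0; x³ + 9x + 13 = 823 ≡ 6 (mod 19). 0 ≠ 6.

no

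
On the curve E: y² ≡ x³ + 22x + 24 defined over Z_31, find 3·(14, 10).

Write G = (14, 10).
Repeated addition: build up to 3G.
2G: tangent at (14, 10): λ = (3·14² + 22)/(2·10) ≡ 21/20. 20⁻¹ ≡ 14 (mod 31), so λ ≡ 21·14 ≡ 15.
  x = λ² - 14 - 14 = 225 - 28 ≡ 11; y = λ·(14 - 11) - 10 ≡ 4. → (11, 4)
3G: (11, 4) + (14, 10). λ = (10 - 4)/(14 - 11) ≡ 6/3 mod 31. 3⁻¹ ≡ 21 (mod 31) since 3·21 = 63 ≡ 1, so λ ≡ 2.
  x = λ² - 11 - 14 = 4 - 25 ≡ 10; y = λ·(11 - 10) - 4 ≡ 29. → (10, 29)

(10, 29)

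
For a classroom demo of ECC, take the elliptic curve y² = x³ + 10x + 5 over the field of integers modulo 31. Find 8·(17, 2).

(5, 5)

Write P = (17, 2).
Repeated addition: build up to 8P.
2P: tangent at (17, 2): λ = (3·17² + 10)/(2·2) ≡ 9/4. 4⁻¹ ≡ 8 (mod 31), so λ ≡ 9·8 ≡ 10.
  x = λ² - 17 - 17 = 100 - 34 ≡ 4; y = λ·(17 - 4) - 2 ≡ 4. → (4, 4)
3P: (4, 4) + (17, 2). λ = (2 - 4)/(17 - 4) ≡ 29/13 mod 31. 13⁻¹ ≡ 12 (mod 31) since 13·12 = 156 ≡ 1, so λ ≡ 7.
  x = λ² - 4 - 17 = 49 - 21 ≡ 28; y = λ·(4 - 28) - 4 ≡ 14. → (28, 14)
4P: (28, 14) + (17, 2). λ = (2 - 14)/(17 - 28) ≡ 19/20 mod 31. 20⁻¹ ≡ 14 (mod 31) since 20·14 = 280 ≡ 1, so λ ≡ 18.
  x = λ² - 28 - 17 = 324 - 45 ≡ 0; y = λ·(28 - 0) - 14 ≡ 25. → (0, 25)
5P: (0, 25) + (17, 2). λ = (2 - 25)/(17 - 0) ≡ 8/17 mod 31. 17⁻¹ ≡ 11 (mod 31) since 17·11 = 187 ≡ 1, so λ ≡ 26.
  x = λ² - 0 - 17 = 676 - 17 ≡ 8; y = λ·(0 - 8) - 25 ≡ 15. → (8, 15)
6P: (8, 15) + (17, 2). λ = (2 - 15)/(17 - 8) ≡ 18/9 mod 31. 9⁻¹ ≡ 7 (mod 31), so λ ≡ 2.
  x = λ² - 8 - 17 = 4 - 25 ≡ 10; y = λ·(8 - 10) - 15 ≡ 12. → (10, 12)
7P: (10, 12) + (17, 2). λ = (2 - 12)/(17 - 10) ≡ 21/7 mod 31. 7⁻¹ ≡ 9 (mod 31) since 7·9 = 63 ≡ 1, so λ ≡ 3.
  x = λ² - 10 - 17 = 9 - 27 ≡ 13; y = λ·(10 - 13) - 12 ≡ 10. → (13, 10)
8P: (13, 10) + (17, 2). λ = (2 - 10)/(17 - 13) ≡ 23/4 mod 31. 4⁻¹ ≡ 8 (mod 31) since 4·8 = 32 ≡ 1, so λ ≡ 29.
  x = λ² - 13 - 17 = 841 - 30 ≡ 5; y = λ·(13 - 5) - 10 ≡ 5. → (5, 5)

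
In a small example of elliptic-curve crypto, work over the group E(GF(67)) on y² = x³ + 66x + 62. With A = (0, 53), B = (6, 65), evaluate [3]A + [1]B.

First 3A:
Repeated addition: build up to 3A.
2A: tangent at (0, 53): λ = (3·0² + 66)/(2·53) ≡ 66/39. 39⁻¹ ≡ 55 (mod 67) since 39·55 = 2145 ≡ 1, so λ ≡ 66·55 ≡ 12.
  x = λ² - 0 - 0 = 144 - 0 ≡ 10; y = λ·(0 - 10) - 53 ≡ 28. → (10, 28)
3A: (10, 28) + (0, 53). λ = (53 - 28)/(0 - 10) ≡ 25/57 mod 67. 57⁻¹ ≡ 20 (mod 67), so λ ≡ 31.
  x = λ² - 10 - 0 = 961 - 10 ≡ 13; y = λ·(10 - 13) - 28 ≡ 13. → (13, 13)
3A = (13, 13).
Finally 3A + B:
(13, 13) + (6, 65). λ = (65 - 13)/(6 - 13) ≡ 52/60 mod 67. 60⁻¹ ≡ 19 (mod 67), so λ ≡ 50.
  x = λ² - 13 - 6 = 2500 - 19 ≡ 2; y = λ·(13 - 2) - 13 ≡ 1. → (2, 1)

(2, 1)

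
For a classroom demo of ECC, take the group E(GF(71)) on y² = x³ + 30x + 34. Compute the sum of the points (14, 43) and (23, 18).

(61, 56)

(14, 43) + (23, 18). λ = (18 - 43)/(23 - 14) ≡ 46/9 mod 71. 9⁻¹ ≡ 8 (mod 71), so λ ≡ 13.
  x = λ² - 14 - 23 = 169 - 37 ≡ 61; y = λ·(14 - 61) - 43 ≡ 56. → (61, 56)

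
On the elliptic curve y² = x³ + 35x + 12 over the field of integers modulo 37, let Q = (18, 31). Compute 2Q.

(22, 21)

tangent at (18, 31): λ = (3·18² + 35)/(2·31) ≡ 8/25. 25⁻¹ ≡ 3 (mod 37), so λ ≡ 8·3 ≡ 24.
  x = λ² - 18 - 18 = 576 - 36 ≡ 22; y = λ·(18 - 22) - 31 ≡ 21. → (22, 21)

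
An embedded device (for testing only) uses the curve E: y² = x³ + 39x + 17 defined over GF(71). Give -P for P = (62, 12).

(62, 59)

-(62, 12) = (62, -12 mod 71) = (62, 59).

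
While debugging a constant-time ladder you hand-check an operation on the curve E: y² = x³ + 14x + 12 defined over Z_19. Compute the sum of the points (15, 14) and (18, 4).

(15, 14) + (18, 4). λ = (4 - 14)/(18 - 15) ≡ 9/3 mod 19. 3⁻¹ ≡ 13 (mod 19) since 3·13 = 39 ≡ 1, so λ ≡ 3.
  x = λ² - 15 - 18 = 9 - 33 ≡ 14; y = λ·(15 - 14) - 14 ≡ 8. → (14, 8)

(14, 8)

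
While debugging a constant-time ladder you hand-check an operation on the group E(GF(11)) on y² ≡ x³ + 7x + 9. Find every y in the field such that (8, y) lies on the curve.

x³ + 7x + 9 = 577 ≡ 5 (mod 11).
Square roots of 5 mod 11: 4 and 7 (since 4² = 16 ≡ 5).

4, 7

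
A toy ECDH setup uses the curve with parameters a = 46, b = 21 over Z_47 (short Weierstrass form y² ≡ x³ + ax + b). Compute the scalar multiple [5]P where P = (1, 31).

Double-and-add on 5 = (101)₂. Start with P = (1, 31) for the leading 1-bit.
double: tangent at (1, 31): λ = (3·1² + 46)/(2·31) ≡ 2/15. 15⁻¹ ≡ 22 (mod 47), so λ ≡ 2·22 ≡ 44.
  x = λ² - 1 - 1 = 1936 - 2 ≡ 7; y = λ·(1 - 7) - 31 ≡ 34. → (7, 34)
double: tangent at (7, 34): λ = (3·7² + 46)/(2·34) ≡ 5/21. 21⁻¹ ≡ 9 (mod 47) since 21·9 = 189 ≡ 1, so λ ≡ 5·9 ≡ 45.
  x = λ² - 7 - 7 = 2025 - 14 ≡ 37; y = λ·(7 - 37) - 34 ≡ 26. → (37, 26)
add P: (37, 26) + (1, 31). λ = (31 - 26)/(1 - 37) ≡ 5/11 mod 47. 11⁻¹ ≡ 30 (mod 47) since 11·30 = 330 ≡ 1, so λ ≡ 9.
  x = λ² - 37 - 1 = 81 - 38 ≡ 43; y = λ·(37 - 43) - 26 ≡ 14. → (43, 14)

(43, 14)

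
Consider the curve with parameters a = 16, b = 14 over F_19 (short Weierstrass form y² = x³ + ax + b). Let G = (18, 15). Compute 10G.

(2, 15)

Repeated addition: build up to 10G.
2G: tangent at (18, 15): λ = (3·18² + 16)/(2·15) ≡ 0/11. 11⁻¹ ≡ 7 (mod 19), so λ ≡ 0·7 ≡ 0.
  x = λ² - 18 - 18 = 0 - 36 ≡ 2; y = λ·(18 - 2) - 15 ≡ 4. → (2, 4)
3G: (2, 4) + (18, 15). λ = (15 - 4)/(18 - 2) ≡ 11/16 mod 19. 16⁻¹ ≡ 6 (mod 19) since 16·6 = 96 ≡ 1, so λ ≡ 9.
  x = λ² - 2 - 18 = 81 - 20 ≡ 4; y = λ·(2 - 4) - 4 ≡ 16. → (4, 16)
4G: (4, 16) + (18, 15). λ = (15 - 16)/(18 - 4) ≡ 18/14 mod 19. 14⁻¹ ≡ 15 (mod 19), so λ ≡ 4.
  x = λ² - 4 - 18 = 16 - 22 ≡ 13; y = λ·(4 - 13) - 16 ≡ 5. → (13, 5)
5G: (13, 5) + (18, 15). λ = (15 - 5)/(18 - 13) ≡ 10/5 mod 19. 5⁻¹ ≡ 4 (mod 19), so λ ≡ 2.
  x = λ² - 13 - 18 = 4 - 31 ≡ 11; y = λ·(13 - 11) - 5 ≡ 18. → (11, 18)
6G: (11, 18) + (18, 15). λ = (15 - 18)/(18 - 11) ≡ 16/7 mod 19. 7⁻¹ ≡ 11 (mod 19), so λ ≡ 5.
  x = λ² - 11 - 18 = 25 - 29 ≡ 15; y = λ·(11 - 15) - 18 ≡ 0. → (15, 0)
7G: (15, 0) + (18, 15). λ = (15 - 0)/(18 - 15) ≡ 15/3 mod 19. 3⁻¹ ≡ 13 (mod 19) since 3·13 = 39 ≡ 1, so λ ≡ 5.
  x = λ² - 15 - 18 = 25 - 33 ≡ 11; y = λ·(15 - 11) - 0 ≡ 1. → (11, 1)
8G: (11, 1) + (18, 15). λ = (15 - 1)/(18 - 11) ≡ 14/7 mod 19. 7⁻¹ ≡ 11 (mod 19) since 7·11 = 77 ≡ 1, so λ ≡ 2.
  x = λ² - 11 - 18 = 4 - 29 ≡ 13; y = λ·(11 - 13) - 1 ≡ 14. → (13, 14)
9G: (13, 14) + (18, 15). λ = (15 - 14)/(18 - 13) ≡ 1/5 mod 19. 5⁻¹ ≡ 4 (mod 19), so λ ≡ 4.
  x = λ² - 13 - 18 = 16 - 31 ≡ 4; y = λ·(13 - 4) - 14 ≡ 3. → (4, 3)
10G: (4, 3) + (18, 15). λ = (15 - 3)/(18 - 4) ≡ 12/14 mod 19. 14⁻¹ ≡ 15 (mod 19), so λ ≡ 9.
  x = λ² - 4 - 18 = 81 - 22 ≡ 2; y = λ·(4 - 2) - 3 ≡ 15. → (2, 15)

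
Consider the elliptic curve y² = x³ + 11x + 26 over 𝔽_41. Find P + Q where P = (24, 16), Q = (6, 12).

(24, 16) + (6, 12). λ = (12 - 16)/(6 - 24) ≡ 37/23 mod 41. 23⁻¹ ≡ 25 (mod 41) since 23·25 = 575 ≡ 1, so λ ≡ 23.
  x = λ² - 24 - 6 = 529 - 30 ≡ 7; y = λ·(24 - 7) - 16 ≡ 6. → (7, 6)

(7, 6)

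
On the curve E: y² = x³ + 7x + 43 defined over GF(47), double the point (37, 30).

(44, 18)

tangent at (37, 30): λ = (3·37² + 7)/(2·30) ≡ 25/13. 13⁻¹ ≡ 29 (mod 47), so λ ≡ 25·29 ≡ 20.
  x = λ² - 37 - 37 = 400 - 74 ≡ 44; y = λ·(37 - 44) - 30 ≡ 18. → (44, 18)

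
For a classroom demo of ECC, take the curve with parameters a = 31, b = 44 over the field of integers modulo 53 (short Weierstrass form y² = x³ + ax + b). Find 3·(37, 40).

(10, 20)

Write Q = (37, 40).
Repeated addition: build up to 3Q.
2Q: tangent at (37, 40): λ = (3·37² + 31)/(2·40) ≡ 4/27. 27⁻¹ ≡ 2 (mod 53) since 27·2 = 54 ≡ 1, so λ ≡ 4·2 ≡ 8.
  x = λ² - 37 - 37 = 64 - 74 ≡ 43; y = λ·(37 - 43) - 40 ≡ 18. → (43, 18)
3Q: (43, 18) + (37, 40). λ = (40 - 18)/(37 - 43) ≡ 22/47 mod 53. 47⁻¹ ≡ 44 (mod 53), so λ ≡ 14.
  x = λ² - 43 - 37 = 196 - 80 ≡ 10; y = λ·(43 - 10) - 18 ≡ 20. → (10, 20)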